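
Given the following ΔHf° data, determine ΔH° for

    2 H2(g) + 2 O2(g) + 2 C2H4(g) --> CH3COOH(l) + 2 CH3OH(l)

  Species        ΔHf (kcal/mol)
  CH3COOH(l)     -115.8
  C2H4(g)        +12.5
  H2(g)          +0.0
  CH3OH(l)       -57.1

ΔH°rxn = Σ nΔHf°(products) − Σ nΔHf°(reactants).
Products: 1·(-115.8) + 2·(-57.1) = -230.0
Reactants: 2·(+0.0) + 2·(+0.0) + 2·(+12.5) = +25.0
ΔH° = (-230.0) − (+25.0) = -255.0 kcal/mol

ΔH° = -255.0 kcal/mol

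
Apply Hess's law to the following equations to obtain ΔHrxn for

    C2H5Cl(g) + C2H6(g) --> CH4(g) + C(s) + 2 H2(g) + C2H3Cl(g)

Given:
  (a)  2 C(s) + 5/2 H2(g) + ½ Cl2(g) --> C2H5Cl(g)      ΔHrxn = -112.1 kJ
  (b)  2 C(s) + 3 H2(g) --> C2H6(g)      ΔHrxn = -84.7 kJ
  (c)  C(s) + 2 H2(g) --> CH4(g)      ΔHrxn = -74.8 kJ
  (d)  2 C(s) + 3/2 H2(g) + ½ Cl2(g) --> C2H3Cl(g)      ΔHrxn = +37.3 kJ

ΔHrxn = 159.3 kJ

(a) reversed (reverse to put C2H5Cl(g) on the reactant side): +112.1 kJ
(b) reversed (reverse to put C2H6(g) on the reactant side): +84.7 kJ
(c) as written (CH4(g) already on the product side): -74.8 kJ
(d) as written (C2H3Cl(g) already on the product side): +37.3 kJ
Summing the manipulated equations, ΔHrxn = (-1)·(-112.1) + (-1)·(-84.7) + (1)·(-74.8) + (1)·(+37.3) = 159.3 kJ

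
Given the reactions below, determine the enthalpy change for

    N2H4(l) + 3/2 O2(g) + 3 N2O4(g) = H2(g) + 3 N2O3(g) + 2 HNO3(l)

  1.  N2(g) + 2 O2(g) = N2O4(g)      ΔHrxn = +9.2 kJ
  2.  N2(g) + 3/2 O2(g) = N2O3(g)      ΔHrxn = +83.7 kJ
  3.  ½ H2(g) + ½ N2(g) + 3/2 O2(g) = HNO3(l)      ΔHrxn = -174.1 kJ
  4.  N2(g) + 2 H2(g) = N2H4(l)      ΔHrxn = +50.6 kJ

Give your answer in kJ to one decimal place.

eq. 1 reversed and × 3 (N2O4(g) must end up as a reactant; ×3 to match 3 N2O4(g) in the target): (-3)·(+9.2) = -27.6 kJ
eq. 2 × 3 (×3 to match 3 N2O3(g) in the target): (3)·(+83.7) = +251.1 kJ
eq. 3 × 2 (scale by 2 for the 2 HNO3(l)): (2)·(-174.1) = -348.2 kJ
eq. 4 reversed (N2H4(l) must end up as a reactant): -50.6 kJ
By Hess's law, ΔHrxn = (-27.6) + (+251.1) + (-348.2) + (-50.6) = -175.3 kJ

ΔHrxn = -175.3 kJ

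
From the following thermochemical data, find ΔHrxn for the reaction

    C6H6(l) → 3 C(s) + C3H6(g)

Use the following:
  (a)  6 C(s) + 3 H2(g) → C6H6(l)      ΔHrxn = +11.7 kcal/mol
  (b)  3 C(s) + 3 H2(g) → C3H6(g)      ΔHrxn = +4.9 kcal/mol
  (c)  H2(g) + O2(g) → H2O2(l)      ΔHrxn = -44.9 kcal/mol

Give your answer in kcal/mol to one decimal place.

(a) reversed: -11.7 kcal/mol
(b) as written: +4.9 kcal/mol
(c): not needed.
ΔHrxn = (-11.7) + (+4.9) = -6.8 kcal/mol

ΔHrxn = -6.8 kcal/mol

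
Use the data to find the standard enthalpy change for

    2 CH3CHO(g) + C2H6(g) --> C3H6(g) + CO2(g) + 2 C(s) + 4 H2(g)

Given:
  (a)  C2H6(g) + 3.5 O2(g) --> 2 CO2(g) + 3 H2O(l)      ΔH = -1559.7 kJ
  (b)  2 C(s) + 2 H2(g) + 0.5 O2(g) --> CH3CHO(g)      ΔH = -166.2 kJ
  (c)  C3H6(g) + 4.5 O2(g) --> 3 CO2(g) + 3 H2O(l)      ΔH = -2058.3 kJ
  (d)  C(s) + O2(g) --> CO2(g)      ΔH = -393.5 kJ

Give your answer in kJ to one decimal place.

ΔH = 44.0 kJ

(a) as written (C2H6(g) already on the reactant side): -1559.7 kJ
(b) reversed and × 2 (CH3CHO(g) must end up as a reactant; scale by 2 for the 2 CH3CHO(g)): (-2)·(-166.2) = +332.4 kJ
(c) reversed (C3H6(g) must end up as a product): +2058.3 kJ
(d) × 2: (2)·(-393.5) = -787.0 kJ
Combining the equations, ΔH = (1)·(-1559.7) + (-2)·(-166.2) + (-1)·(-2058.3) + (2)·(-393.5) = 44.0 kJ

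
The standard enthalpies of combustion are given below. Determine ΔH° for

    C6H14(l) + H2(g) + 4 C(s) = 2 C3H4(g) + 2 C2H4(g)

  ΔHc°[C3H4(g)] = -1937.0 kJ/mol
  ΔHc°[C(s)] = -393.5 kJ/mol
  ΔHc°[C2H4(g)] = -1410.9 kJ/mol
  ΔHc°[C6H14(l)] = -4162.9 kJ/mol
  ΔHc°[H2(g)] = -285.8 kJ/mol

ΔH° = 673.1 kJ/mol

Using ΔH = Σ nΔHc°(reactants) − Σ nΔHc°(products):
= [1·(-4162.9) + 1·(-285.8) + 4·(-393.5)] − [2·(-1937.0) + 2·(-1410.9)]
= 673.1 kJ/mol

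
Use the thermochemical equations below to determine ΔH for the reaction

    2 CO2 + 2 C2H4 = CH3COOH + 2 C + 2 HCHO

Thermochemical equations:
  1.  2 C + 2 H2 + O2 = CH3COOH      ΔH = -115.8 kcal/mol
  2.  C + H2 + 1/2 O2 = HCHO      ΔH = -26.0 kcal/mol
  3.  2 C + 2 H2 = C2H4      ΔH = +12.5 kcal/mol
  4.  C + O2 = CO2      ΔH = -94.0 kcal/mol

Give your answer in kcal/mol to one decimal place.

ΔH = -4.8 kcal/mol

eq. 1 as written: -115.8 kcal/mol
eq. 2 × 2: (2)·(-26.0) = -52.0 kcal/mol
eq. 3 reversed and × 2: (-2)·(+12.5) = -25.0 kcal/mol
eq. 4 reversed and × 2: (-2)·(-94.0) = +188.0 kcal/mol
Since enthalpy is a state function, ΔH = (-115.8) + (-52.0) + (-25.0) + (+188.0) = -4.8 kcal/mol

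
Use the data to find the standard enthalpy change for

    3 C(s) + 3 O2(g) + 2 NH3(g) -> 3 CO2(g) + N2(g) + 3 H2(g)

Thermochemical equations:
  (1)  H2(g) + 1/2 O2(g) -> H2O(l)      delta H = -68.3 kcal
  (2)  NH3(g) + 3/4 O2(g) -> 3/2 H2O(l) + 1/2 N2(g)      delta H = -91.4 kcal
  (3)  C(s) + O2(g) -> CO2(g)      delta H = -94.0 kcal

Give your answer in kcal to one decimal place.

delta H = -259.9 kcal

(1) reversed and × 3 (H2(g) must end up as a product; ×3 to match 3 H2(g) in the target): (-3)·(-68.3) = +204.9 kcal
(2) × 2 (×2 to match 2 NH3(g) in the target): (2)·(-91.4) = -182.8 kcal
(3) × 3 (scale by 3 for the 3 CO2(g)): (3)·(-94.0) = -282.0 kcal
Combining the equations, delta H = (-3)·(-68.3) + (2)·(-91.4) + (3)·(-94.0) = -259.9 kcal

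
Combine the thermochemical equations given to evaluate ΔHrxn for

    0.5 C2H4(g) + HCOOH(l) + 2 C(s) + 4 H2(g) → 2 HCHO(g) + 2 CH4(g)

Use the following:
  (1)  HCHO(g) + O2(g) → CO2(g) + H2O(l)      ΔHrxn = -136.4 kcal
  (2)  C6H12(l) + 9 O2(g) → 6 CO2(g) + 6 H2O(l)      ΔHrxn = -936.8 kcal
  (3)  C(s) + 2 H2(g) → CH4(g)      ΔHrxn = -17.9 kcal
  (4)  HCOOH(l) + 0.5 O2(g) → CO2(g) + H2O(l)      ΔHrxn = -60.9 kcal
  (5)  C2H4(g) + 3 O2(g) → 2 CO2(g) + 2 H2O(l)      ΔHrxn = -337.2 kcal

(1) reversed and × 2 (reverse to put HCHO(g) on the product side; ×2 to match 2 HCHO(g) in the target): (-2)·(-136.4) = +272.8 kcal
(2): not needed (C6H12(l) appears nowhere else).
(3) × 2 (scale by 2 for the 2 CH4(g)): (2)·(-17.9) = -35.8 kcal
(4) as written (HCOOH(l) already on the reactant side): -60.9 kcal
(5) × 1/2 (×1/2 to match 1/2 C2H4(g) in the target): (1/2)·(-337.2) = -168.6 kcal
ΔHrxn = (+272.8) + (-35.8) + (-60.9) + (-168.6) = 7.5 kcal

ΔHrxn = 7.5 kcal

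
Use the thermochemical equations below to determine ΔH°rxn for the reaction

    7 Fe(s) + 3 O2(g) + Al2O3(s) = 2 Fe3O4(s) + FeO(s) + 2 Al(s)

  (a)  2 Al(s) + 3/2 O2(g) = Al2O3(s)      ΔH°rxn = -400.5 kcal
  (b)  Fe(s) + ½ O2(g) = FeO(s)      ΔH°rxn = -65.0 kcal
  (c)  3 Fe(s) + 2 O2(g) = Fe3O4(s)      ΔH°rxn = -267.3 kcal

(a) reversed (reverse to put Al2O3(s) on the reactant side): +400.5 kcal
(b) as written (FeO(s) already on the product side): -65.0 kcal
(c) × 2 (scale by 2 for the 2 Fe3O4(s)): (2)·(-267.3) = -534.6 kcal
Summing the manipulated equations, ΔH°rxn = (+400.5) + (-65.0) + (-534.6) = -199.1 kcal

ΔH°rxn = -199.1 kcal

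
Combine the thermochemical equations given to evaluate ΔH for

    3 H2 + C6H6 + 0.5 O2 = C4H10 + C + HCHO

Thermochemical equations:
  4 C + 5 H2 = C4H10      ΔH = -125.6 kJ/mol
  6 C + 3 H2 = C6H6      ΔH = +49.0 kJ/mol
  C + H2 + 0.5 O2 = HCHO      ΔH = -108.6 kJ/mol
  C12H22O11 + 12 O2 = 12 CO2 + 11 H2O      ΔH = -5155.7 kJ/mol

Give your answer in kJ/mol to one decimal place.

equation 1 as written: -125.6 kJ/mol
equation 2 reversed: -49.0 kJ/mol
equation 3 as written: -108.6 kJ/mol
equation 4: not needed.
ΔH = (1)·(-125.6) + (-1)·(+49.0) + (1)·(-108.6) = -283.2 kJ/mol

ΔH = -283.2 kJ/mol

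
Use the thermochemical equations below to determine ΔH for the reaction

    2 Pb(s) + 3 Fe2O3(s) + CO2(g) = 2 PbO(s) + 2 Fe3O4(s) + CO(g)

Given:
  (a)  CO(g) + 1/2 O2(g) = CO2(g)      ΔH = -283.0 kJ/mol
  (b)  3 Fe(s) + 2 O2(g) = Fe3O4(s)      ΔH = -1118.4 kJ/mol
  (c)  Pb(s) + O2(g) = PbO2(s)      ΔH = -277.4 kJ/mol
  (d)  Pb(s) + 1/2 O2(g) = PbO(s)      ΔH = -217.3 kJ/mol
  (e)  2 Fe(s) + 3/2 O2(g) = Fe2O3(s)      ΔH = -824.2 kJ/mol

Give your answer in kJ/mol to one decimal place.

(a) reversed: +283.0 kJ/mol
(b) × 2: (2)·(-1118.4) = -2236.8 kJ/mol
(c): not needed.
(d) × 2: (2)·(-217.3) = -434.6 kJ/mol
(e) reversed and × 3: (-3)·(-824.2) = +2472.6 kJ/mol
By Hess's law, ΔH = (+283.0) + (-2236.8) + (-434.6) + (+2472.6) = 84.2 kJ/mol

ΔH = 84.2 kJ/mol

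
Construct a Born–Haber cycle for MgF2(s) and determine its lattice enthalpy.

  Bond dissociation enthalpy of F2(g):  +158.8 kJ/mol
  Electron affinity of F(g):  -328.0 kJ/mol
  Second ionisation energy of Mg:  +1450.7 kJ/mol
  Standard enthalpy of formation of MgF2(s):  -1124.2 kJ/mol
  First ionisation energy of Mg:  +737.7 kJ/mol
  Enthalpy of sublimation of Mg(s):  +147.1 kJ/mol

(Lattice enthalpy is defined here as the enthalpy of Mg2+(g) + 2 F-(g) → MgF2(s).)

ΔHf° = 1·ΔHsub + 1·(ΣIE) + 1·D(F2) + 2·EA + U
-1124.2 = 1·(+147.1) + 1·(+2188.4) + 1·(+158.8) + 2·(-328.0) + U
U = -1124.2 − (+1838.3) = -2962.5 kJ/mol

U = -2962.5 kJ/mol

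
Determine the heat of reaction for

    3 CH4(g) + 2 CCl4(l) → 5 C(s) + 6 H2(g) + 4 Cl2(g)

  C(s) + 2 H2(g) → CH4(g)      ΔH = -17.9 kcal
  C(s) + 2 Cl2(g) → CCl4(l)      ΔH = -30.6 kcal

equation 1 reversed and × 3: (-3)·(-17.9) = +53.7 kcal
equation 2 reversed and × 2: (-2)·(-30.6) = +61.2 kcal
ΔH = (-3)·(-17.9) + (-2)·(-30.6) = 114.9 kcal

ΔH = 114.9 kcal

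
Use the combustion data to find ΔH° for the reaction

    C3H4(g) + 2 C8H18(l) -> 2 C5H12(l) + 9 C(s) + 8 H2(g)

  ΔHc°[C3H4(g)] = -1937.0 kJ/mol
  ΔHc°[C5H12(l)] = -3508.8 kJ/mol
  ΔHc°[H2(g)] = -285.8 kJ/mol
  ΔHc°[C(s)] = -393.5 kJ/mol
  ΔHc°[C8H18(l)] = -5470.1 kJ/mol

Using ΔH = Σ nΔHc°(reactants) − Σ nΔHc°(products):
= [1·(-1937.0) + 2·(-5470.1)] − [2·(-3508.8) + 9·(-393.5) + 8·(-285.8)]
= -31.7 kJ/mol

ΔH° = -31.7 kJ/mol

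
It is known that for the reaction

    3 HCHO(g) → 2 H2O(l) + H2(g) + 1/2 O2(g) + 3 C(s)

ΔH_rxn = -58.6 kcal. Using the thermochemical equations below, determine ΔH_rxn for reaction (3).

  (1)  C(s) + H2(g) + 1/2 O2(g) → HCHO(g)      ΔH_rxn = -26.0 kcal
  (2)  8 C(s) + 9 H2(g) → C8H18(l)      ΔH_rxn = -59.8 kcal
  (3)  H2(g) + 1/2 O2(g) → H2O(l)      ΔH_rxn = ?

(1) reversed and × 3: (-3)·(-26.0) = +78.0 kcal
(2): not needed.
(3) × 2: contributes 2·x
-58.6 = (+78.0) + 2·x
x = (-58.6 − (+78.0)) / (2) = -68.3 kcal

ΔH_rxn = -68.3 kcal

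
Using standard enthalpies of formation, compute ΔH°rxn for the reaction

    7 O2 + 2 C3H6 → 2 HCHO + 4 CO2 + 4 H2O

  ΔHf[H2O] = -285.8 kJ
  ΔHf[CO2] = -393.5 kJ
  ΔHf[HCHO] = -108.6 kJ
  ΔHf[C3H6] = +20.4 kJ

ΔH°rxn = -2975.2 kJ

ΔH°rxn = Σ nΔHf°(products) − Σ nΔHf°(reactants).
Products: 2·(-108.6) + 4·(-393.5) + 4·(-285.8) = -2934.4
Reactants: 7·(+0.0) + 2·(+20.4) = +40.8
ΔH°rxn = (-2934.4) − (+40.8) = -2975.2 kJ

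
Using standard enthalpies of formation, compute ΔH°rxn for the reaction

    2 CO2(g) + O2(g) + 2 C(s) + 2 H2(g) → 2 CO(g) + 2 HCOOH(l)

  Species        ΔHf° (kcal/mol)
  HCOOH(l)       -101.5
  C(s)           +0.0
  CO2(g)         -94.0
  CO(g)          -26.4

ΔH°rxn = Σ nΔHf°(products) − Σ nΔHf°(reactants).
Products: 2·(-26.4) + 2·(-101.5) = -255.8
Reactants: 2·(-94.0) + 1·(+0.0) + 2·(+0.0) + 2·(+0.0) = -188.0
ΔH°rxn = (-255.8) − (-188.0) = -67.8 kcal/mol

ΔH°rxn = -67.8 kcal/mol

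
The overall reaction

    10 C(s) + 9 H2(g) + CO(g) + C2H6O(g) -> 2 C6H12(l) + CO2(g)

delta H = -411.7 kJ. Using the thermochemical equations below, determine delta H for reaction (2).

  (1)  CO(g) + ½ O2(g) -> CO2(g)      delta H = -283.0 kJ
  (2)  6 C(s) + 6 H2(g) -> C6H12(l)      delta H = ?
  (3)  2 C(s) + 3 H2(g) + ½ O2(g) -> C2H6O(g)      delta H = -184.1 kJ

(1) as written: -283.0 kJ
(2) × 2: contributes 2·x
(3) reversed: +184.1 kJ
-411.7 = (-283.0) + (+184.1) + 2·x
x = (-411.7 − (-98.9)) / (2) = -156.4 kJ

delta H = -156.4 kJ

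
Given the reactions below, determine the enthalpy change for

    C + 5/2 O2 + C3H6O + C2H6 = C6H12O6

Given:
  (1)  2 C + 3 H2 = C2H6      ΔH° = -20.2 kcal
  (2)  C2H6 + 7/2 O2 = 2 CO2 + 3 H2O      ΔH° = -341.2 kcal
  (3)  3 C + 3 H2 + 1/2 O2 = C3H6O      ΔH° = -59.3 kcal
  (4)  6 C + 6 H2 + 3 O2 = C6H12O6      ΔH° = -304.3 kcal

(1) reversed: +20.2 kcal
(2): not needed (CO2 appears nowhere else).
(3) reversed (C3H6O must end up as a reactant): +59.3 kcal
(4) as written (C6H12O6 already on the product side): -304.3 kcal
ΔH° = (-1)·(-20.2) + (-1)·(-59.3) + (1)·(-304.3) = -224.8 kcal

ΔH° = -224.8 kcal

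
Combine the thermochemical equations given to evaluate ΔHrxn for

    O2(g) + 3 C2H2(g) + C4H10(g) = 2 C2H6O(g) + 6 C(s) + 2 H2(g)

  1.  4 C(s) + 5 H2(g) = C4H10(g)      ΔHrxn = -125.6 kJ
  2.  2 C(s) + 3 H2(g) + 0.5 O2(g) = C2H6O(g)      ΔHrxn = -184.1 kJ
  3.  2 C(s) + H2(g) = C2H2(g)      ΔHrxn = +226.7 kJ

ΔHrxn = -922.7 kJ

eq. 1 reversed (C4H10(g) must end up as a reactant): +125.6 kJ
eq. 2 × 2 (×2 to match 2 C2H6O(g) in the target): (2)·(-184.1) = -368.2 kJ
eq. 3 reversed and × 3 (C2H2(g) must end up as a reactant; scale by 3 for the 3 C2H2(g)): (-3)·(+226.7) = -680.1 kJ
ΔHrxn = (+125.6) + (-368.2) + (-680.1) = -922.7 kJ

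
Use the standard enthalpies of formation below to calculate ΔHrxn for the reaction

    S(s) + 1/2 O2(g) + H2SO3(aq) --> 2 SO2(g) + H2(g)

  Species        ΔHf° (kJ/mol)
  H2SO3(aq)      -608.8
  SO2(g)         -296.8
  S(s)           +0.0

ΔH°rxn = Σ nΔHf°(products) − Σ nΔHf°(reactants).
Products: 2·(-296.8) + 1·(+0.0) = -593.6
Reactants: 1·(+0.0) + 1/2·(+0.0) + 1·(-608.8) = -608.8
ΔHrxn = (-593.6) − (-608.8) = 15.2 kJ/mol

ΔHrxn = 15.2 kJ/mol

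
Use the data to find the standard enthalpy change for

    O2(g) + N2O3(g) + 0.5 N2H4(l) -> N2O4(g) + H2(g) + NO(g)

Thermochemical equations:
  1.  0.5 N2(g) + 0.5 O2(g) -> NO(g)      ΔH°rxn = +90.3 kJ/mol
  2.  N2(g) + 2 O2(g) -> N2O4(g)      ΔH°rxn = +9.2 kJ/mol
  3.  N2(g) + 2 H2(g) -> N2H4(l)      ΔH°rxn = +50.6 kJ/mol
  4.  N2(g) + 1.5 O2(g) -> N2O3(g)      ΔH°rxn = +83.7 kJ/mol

eq. 1 as written: +90.3 kJ/mol
eq. 2 as written: +9.2 kJ/mol
eq. 3 reversed and × 1/2: (-1/2)·(+50.6) = -25.3 kJ/mol
eq. 4 reversed: -83.7 kJ/mol
By Hess's law, ΔH°rxn = (1)·(+90.3) + (1)·(+9.2) + (-1/2)·(+50.6) + (-1)·(+83.7) = -9.5 kJ/mol

ΔH°rxn = -9.5 kJ/mol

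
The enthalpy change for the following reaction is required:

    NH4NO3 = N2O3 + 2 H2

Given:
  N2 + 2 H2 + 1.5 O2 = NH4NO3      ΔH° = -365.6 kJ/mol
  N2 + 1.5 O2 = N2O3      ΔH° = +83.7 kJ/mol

equation 1 reversed (NH4NO3 must end up as a reactant): +365.6 kJ/mol
equation 2 as written (N2O3 already on the product side): +83.7 kJ/mol
Since enthalpy is a state function, ΔH° = (-1)·(-365.6) + (1)·(+83.7) = 449.3 kJ/mol

ΔH° = 449.3 kJ/mol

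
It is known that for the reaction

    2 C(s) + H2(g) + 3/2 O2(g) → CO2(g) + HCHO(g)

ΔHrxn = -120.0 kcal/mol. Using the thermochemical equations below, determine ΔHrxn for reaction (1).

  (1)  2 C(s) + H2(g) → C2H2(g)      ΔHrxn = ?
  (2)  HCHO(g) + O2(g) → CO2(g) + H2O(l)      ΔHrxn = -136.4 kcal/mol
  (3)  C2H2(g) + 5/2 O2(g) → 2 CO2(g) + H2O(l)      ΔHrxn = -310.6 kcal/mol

ΔHrxn = 54.2 kcal/mol

(1) as written: contributes x
(2) reversed: +136.4 kcal/mol
(3) as written: -310.6 kcal/mol
-120.0 = (+136.4) + (-310.6) + x
x = (-120.0 − (-174.2)) / (1) = 54.2 kcal/mol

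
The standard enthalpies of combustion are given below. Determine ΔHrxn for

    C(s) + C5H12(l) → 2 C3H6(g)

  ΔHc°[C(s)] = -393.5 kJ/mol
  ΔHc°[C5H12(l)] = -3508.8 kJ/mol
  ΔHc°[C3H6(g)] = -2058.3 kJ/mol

ΔHrxn = 214.3 kJ/mol

With combustion enthalpies, reactants minus products:
= [1·(-393.5) + 1·(-3508.8)] − [2·(-2058.3)]
= 214.3 kJ/mol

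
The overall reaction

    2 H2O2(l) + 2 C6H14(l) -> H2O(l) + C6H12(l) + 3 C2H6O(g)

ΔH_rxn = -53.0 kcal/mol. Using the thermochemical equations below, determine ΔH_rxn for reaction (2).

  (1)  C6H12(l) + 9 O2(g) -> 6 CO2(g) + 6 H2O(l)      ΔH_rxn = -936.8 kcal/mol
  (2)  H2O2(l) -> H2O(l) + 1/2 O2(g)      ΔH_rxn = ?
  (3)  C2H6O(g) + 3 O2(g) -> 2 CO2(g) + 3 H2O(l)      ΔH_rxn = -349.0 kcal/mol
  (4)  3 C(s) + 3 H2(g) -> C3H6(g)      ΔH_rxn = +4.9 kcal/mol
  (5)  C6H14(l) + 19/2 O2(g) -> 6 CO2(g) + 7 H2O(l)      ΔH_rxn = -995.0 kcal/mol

ΔH_rxn = -23.4 kcal/mol

(1) reversed (C6H12(l) must end up as a product): +936.8 kcal/mol
(2) × 2 (scale by 2 for the 2 H2O2(l)): contributes 2·x
(3) reversed and × 3 (C2H6O(g) must end up as a product; ×3 to match 3 C2H6O(g) in the target): (-3)·(-349.0) = +1047.0 kcal/mol
(4): not needed (H2(g) appears nowhere else).
(5) × 2 (×2 to match 2 C6H14(l) in the target): (2)·(-995.0) = -1990.0 kcal/mol
-53.0 = (+936.8) + (+1047.0) + (-1990.0) + 2·x
x = (-53.0 − (-6.2)) / (2) = -23.4 kcal/mol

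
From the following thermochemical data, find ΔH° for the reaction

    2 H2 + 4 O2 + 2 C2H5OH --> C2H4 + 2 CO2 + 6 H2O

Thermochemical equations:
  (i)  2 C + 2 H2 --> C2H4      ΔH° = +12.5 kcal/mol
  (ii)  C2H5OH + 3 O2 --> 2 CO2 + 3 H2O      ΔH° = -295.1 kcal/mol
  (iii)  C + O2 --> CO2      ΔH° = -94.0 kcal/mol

ΔH° = -389.7 kcal/mol

(i) as written: +12.5 kcal/mol
(ii) × 2: (2)·(-295.1) = -590.2 kcal/mol
(iii) reversed and × 2: (-2)·(-94.0) = +188.0 kcal/mol
ΔH° = (+12.5) + (-590.2) + (+188.0) = -389.7 kcal/mol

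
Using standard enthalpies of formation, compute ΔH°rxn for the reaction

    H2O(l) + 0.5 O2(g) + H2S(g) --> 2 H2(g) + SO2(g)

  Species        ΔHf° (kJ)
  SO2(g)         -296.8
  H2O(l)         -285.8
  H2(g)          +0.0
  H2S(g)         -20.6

Products: 2·(+0.0) + 1·(-296.8) = -296.8
Reactants: 1·(-285.8) + 1/2·(+0.0) + 1·(-20.6) = -306.4
ΔH°rxn = (-296.8) − (-306.4) = 9.6 kJ

ΔH°rxn = 9.6 kJ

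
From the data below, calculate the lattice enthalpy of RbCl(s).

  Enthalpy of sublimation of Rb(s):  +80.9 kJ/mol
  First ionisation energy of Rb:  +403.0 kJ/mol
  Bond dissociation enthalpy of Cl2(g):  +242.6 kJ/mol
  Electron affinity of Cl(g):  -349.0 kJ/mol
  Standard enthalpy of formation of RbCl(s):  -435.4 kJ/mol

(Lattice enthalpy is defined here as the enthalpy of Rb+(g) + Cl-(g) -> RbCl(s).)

U = -691.6 kJ/mol

ΔHf° = 1·ΔHsub + 1·(ΣIE) + 1/2·D(Cl2) + 1·EA + U
-435.4 = 1·(+80.9) + 1·(+403.0) + 1/2·(+242.6) + 1·(-349.0) + U
U = -435.4 − (+256.2) = -691.6 kJ/mol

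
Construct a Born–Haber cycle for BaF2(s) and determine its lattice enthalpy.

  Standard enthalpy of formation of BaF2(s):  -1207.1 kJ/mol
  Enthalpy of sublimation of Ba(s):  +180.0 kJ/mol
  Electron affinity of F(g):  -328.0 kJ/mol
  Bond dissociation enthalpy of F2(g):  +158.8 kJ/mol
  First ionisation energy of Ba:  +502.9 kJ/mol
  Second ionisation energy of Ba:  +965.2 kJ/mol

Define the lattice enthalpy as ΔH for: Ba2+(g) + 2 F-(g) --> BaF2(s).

U = -2358.0 kJ/mol

ΔHf° = 1·ΔHsub + 1·(ΣIE) + 1·D(F2) + 2·EA + U
-1207.1 = 1·(+180.0) + 1·(+1468.1) + 1·(+158.8) + 2·(-328.0) + U
U = -1207.1 − (+1150.9) = -2358.0 kJ/mol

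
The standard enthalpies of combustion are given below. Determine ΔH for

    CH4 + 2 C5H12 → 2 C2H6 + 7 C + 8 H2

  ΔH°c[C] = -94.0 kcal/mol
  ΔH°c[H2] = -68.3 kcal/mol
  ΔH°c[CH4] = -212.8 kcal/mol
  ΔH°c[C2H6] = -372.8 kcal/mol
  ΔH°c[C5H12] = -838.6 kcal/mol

Using ΔH = Σ nΔHc°(reactants) − Σ nΔHc°(products):
= [1·(-212.8) + 2·(-838.6)] − [2·(-372.8) + 7·(-94.0) + 8·(-68.3)]
= 60.0 kcal/mol

ΔH = 60.0 kcal/mol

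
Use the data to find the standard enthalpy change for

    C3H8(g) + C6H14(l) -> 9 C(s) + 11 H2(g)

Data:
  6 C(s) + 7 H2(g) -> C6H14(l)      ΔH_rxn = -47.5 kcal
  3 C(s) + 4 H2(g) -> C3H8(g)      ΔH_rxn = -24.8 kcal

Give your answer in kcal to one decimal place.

ΔH_rxn = 72.3 kcal

equation 1 reversed (reverse to put C6H14(l) on the reactant side): +47.5 kcal
equation 2 reversed (C3H8(g) must end up as a reactant): +24.8 kcal
ΔH_rxn = (+47.5) + (+24.8) = 72.3 kcal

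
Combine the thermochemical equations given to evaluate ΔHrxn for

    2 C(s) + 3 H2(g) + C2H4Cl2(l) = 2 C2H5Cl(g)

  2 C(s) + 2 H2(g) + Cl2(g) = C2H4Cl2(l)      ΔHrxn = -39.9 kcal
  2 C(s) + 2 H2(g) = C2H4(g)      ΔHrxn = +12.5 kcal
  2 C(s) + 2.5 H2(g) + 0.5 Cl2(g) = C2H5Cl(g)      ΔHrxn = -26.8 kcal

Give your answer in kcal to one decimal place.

equation 1 reversed: +39.9 kcal
equation 2: not needed.
equation 3 × 2: (2)·(-26.8) = -53.6 kcal
Summing the manipulated equations, ΔHrxn = (-1)·(-39.9) + (2)·(-26.8) = -13.7 kcal

ΔHrxn = -13.7 kcal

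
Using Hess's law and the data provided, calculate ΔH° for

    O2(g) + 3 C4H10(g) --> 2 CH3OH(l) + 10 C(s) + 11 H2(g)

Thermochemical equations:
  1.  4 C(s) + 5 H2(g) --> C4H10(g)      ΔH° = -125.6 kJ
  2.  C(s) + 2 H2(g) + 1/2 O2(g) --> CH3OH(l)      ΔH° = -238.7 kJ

ΔH° = -100.6 kJ

eq. 1 reversed and × 3 (reverse to put C4H10(g) on the reactant side; scale by 3 for the 3 C4H10(g)): (-3)·(-125.6) = +376.8 kJ
eq. 2 × 2 (×2 to match 2 CH3OH(l) in the target): (2)·(-238.7) = -477.4 kJ
Summing the manipulated equations, ΔH° = (-3)·(-125.6) + (2)·(-238.7) = -100.6 kJ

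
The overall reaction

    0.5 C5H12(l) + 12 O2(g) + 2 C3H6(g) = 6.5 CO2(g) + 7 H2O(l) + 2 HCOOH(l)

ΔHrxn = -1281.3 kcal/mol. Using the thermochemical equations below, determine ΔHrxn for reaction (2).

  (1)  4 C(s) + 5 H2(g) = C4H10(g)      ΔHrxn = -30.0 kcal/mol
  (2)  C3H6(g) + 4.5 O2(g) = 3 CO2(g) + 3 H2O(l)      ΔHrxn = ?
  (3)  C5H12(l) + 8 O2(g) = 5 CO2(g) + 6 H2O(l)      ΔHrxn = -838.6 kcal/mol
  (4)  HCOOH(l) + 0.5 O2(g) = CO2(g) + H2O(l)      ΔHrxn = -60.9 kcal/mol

(1): not needed.
(2) × 2: contributes 2·x
(3) × 1/2: (1/2)·(-838.6) = -419.3 kcal/mol
(4) reversed and × 2: (-2)·(-60.9) = +121.8 kcal/mol
-1281.3 = (-419.3) + (+121.8) + 2·x
x = (-1281.3 − (-297.5)) / (2) = -491.9 kcal/mol

ΔHrxn = -491.9 kcal/mol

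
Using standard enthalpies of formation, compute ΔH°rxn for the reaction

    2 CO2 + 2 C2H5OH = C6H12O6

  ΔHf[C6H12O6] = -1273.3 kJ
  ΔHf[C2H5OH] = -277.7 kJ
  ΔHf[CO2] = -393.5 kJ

Products: 1·(-1273.3) = -1273.3
Reactants: 2·(-393.5) + 2·(-277.7) = -1342.4
ΔH°rxn = (-1273.3) − (-1342.4) = 69.1 kJ

ΔH°rxn = 69.1 kJ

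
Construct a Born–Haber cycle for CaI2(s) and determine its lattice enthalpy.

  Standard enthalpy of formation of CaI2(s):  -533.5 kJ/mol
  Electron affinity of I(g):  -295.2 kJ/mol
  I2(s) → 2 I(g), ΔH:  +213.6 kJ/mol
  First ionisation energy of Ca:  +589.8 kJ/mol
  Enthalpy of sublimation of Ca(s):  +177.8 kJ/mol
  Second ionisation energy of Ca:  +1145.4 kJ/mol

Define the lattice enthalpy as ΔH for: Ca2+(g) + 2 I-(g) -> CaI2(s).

U = -2069.7 kJ/mol

ΔHf° = 1·ΔHsub + 1·(ΣIE) + 1·D(I2) + 2·EA + U
-533.5 = 1·(+177.8) + 1·(+1735.2) + 1·(+213.6) + 2·(-295.2) + U
U = -533.5 − (+1536.2) = -2069.7 kJ/mol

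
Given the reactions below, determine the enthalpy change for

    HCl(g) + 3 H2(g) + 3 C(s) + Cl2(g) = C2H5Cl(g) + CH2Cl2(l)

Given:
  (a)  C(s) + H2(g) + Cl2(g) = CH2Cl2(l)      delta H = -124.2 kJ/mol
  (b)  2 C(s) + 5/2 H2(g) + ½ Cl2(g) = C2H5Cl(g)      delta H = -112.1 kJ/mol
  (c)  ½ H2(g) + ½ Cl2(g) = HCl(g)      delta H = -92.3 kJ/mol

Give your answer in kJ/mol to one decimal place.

(a) as written: -124.2 kJ/mol
(b) as written: -112.1 kJ/mol
(c) reversed: +92.3 kJ/mol
Summing the manipulated equations, delta H = (1)·(-124.2) + (1)·(-112.1) + (-1)·(-92.3) = -144.0 kJ/mol

delta H = -144.0 kJ/mol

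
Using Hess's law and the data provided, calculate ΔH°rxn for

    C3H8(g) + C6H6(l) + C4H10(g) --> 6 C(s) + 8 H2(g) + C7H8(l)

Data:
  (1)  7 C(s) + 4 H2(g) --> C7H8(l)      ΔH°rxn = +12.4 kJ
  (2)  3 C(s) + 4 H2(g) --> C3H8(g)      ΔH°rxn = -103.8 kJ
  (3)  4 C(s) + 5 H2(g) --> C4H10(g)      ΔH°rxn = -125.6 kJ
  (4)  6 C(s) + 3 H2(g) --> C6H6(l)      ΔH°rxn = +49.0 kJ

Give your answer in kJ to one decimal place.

ΔH°rxn = 192.8 kJ

(1) as written: +12.4 kJ
(2) reversed: +103.8 kJ
(3) reversed: +125.6 kJ
(4) reversed: -49.0 kJ
ΔH°rxn = (1)·(+12.4) + (-1)·(-103.8) + (-1)·(-125.6) + (-1)·(+49.0) = 192.8 kJ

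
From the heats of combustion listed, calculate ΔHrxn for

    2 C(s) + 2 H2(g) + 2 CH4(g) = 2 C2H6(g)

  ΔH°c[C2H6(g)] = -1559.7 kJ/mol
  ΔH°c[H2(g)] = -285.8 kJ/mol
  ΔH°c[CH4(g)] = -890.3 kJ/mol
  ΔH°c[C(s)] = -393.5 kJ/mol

ΔHrxn = -19.8 kJ/mol

With combustion enthalpies, reactants minus products:
= [2·(-393.5) + 2·(-285.8) + 2·(-890.3)] − [2·(-1559.7)]
= -19.8 kJ/mol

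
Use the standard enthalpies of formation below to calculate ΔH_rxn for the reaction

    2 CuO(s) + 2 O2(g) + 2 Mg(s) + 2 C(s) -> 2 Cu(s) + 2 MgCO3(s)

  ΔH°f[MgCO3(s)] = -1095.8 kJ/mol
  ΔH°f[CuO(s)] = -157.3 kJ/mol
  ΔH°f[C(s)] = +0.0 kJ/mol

Products: 2·(+0.0) + 2·(-1095.8) = -2191.6
Reactants: 2·(-157.3) + 2·(+0.0) + 2·(+0.0) + 2·(+0.0) = -314.6
ΔH_rxn = (-2191.6) − (-314.6) = -1877.0 kJ/mol

ΔH_rxn = -1877.0 kJ/mol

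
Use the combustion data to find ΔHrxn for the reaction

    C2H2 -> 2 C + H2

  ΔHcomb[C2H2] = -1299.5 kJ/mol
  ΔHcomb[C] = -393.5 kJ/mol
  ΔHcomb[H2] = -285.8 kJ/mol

Using ΔH = Σ nΔHc°(reactants) − Σ nΔHc°(products):
= [1·(-1299.5)] − [2·(-393.5) + 1·(-285.8)]
= -226.7 kJ/mol

ΔHrxn = -226.7 kJ/mol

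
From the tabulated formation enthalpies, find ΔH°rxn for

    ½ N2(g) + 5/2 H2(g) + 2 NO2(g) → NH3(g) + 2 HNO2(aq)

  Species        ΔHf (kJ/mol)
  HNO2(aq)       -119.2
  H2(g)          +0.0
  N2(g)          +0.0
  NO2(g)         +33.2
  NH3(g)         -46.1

Products: 1·(-46.1) + 2·(-119.2) = -284.5
Reactants: 1/2·(+0.0) + 5/2·(+0.0) + 2·(+33.2) = +66.4
ΔH°rxn = (-284.5) − (+66.4) = -350.9 kJ/mol

ΔH°rxn = -350.9 kJ/mol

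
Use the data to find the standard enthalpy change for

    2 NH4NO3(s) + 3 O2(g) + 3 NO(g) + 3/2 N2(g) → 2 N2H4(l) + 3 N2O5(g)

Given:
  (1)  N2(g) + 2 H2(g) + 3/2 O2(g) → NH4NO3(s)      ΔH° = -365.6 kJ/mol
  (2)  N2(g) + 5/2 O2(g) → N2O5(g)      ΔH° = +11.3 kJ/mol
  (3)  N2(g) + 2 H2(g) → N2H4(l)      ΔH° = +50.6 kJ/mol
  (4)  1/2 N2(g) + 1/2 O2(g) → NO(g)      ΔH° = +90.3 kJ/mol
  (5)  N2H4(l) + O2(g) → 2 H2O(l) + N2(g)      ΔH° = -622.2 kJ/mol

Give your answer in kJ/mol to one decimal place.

(1) reversed and × 2 (NH4NO3(s) must end up as a reactant; scale by 2 for the 2 NH4NO3(s)): (-2)·(-365.6) = +731.2 kJ/mol
(2) × 3 (×3 to match 3 N2O5(g) in the target): (3)·(+11.3) = +33.9 kJ/mol
(3) × 2: (2)·(+50.6) = +101.2 kJ/mol
(4) reversed and × 3 (NO(g) must end up as a reactant; ×3 to match 3 NO(g) in the target): (-3)·(+90.3) = -270.9 kJ/mol
(5): not needed (H2O(l) appears nowhere else).
ΔH° = (+731.2) + (+33.9) + (+101.2) + (-270.9) = 595.4 kJ/mol

ΔH° = 595.4 kJ/mol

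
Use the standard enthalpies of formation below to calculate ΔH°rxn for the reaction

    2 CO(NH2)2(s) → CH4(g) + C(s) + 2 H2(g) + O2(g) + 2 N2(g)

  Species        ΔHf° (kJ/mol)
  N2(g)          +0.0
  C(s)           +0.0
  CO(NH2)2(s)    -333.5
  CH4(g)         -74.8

Products: 1·(-74.8) + 1·(+0.0) + 2·(+0.0) + 1·(+0.0) + 2·(+0.0) = -74.8
Reactants: 2·(-333.5) = -667.0
ΔH°rxn = (-74.8) − (-667.0) = 592.2 kJ/mol

ΔH°rxn = 592.2 kJ/mol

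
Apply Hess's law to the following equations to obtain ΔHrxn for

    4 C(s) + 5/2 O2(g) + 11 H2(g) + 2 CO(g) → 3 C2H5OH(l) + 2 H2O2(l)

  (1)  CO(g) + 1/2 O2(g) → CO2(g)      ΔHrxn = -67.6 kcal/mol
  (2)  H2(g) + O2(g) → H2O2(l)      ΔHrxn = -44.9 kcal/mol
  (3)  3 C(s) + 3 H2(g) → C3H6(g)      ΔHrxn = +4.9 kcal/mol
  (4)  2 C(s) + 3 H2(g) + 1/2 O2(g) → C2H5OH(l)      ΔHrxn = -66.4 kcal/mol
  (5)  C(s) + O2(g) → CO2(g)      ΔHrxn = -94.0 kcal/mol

(1) × 2 (scale by 2 for the 2 CO(g)): (2)·(-67.6) = -135.2 kcal/mol
(2) × 2 (×2 to match 2 H2O2(l) in the target): (2)·(-44.9) = -89.8 kcal/mol
(3): not needed (C3H6(g) appears nowhere else).
(4) × 3 (scale by 3 for the 3 C2H5OH(l)): (3)·(-66.4) = -199.2 kcal/mol
(5) reversed and × 2: (-2)·(-94.0) = +188.0 kcal/mol
ΔHrxn = (-135.2) + (-89.8) + (-199.2) + (+188.0) = -236.2 kcal/mol

ΔHrxn = -236.2 kcal/mol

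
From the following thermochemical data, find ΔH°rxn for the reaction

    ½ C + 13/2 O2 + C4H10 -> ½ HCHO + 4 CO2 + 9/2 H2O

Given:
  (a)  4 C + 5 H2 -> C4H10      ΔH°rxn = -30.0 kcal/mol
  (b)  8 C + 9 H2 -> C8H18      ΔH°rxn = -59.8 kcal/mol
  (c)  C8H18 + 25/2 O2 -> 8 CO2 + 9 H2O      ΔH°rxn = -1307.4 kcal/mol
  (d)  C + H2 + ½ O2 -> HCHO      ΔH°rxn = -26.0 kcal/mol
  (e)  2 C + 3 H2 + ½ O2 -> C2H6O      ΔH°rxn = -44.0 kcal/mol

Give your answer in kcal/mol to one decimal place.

(a) reversed (C4H10 must end up as a reactant): +30.0 kcal/mol
(b) × 1/2: (1/2)·(-59.8) = -29.9 kcal/mol
(c) × 1/2 (×1/2 to match 4 CO2 in the target): (1/2)·(-1307.4) = -653.7 kcal/mol
(d) × 1/2 (×1/2 to match 1/2 HCHO in the target): (1/2)·(-26.0) = -13.0 kcal/mol
(e): not needed (C2H6O appears nowhere else).
ΔH°rxn = (+30.0) + (-29.9) + (-653.7) + (-13.0) = -666.6 kcal/mol

ΔH°rxn = -666.6 kcal/mol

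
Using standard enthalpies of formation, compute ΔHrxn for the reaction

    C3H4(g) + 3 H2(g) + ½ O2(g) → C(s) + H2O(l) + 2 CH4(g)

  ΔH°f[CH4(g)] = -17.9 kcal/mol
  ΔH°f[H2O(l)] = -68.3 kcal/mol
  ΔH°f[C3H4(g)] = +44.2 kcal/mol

ΔHrxn = -148.3 kcal/mol

Products: 1·(+0.0) + 1·(-68.3) + 2·(-17.9) = -104.1
Reactants: 1·(+44.2) + 3·(+0.0) + 1/2·(+0.0) = +44.2
ΔHrxn = (-104.1) − (+44.2) = -148.3 kcal/mol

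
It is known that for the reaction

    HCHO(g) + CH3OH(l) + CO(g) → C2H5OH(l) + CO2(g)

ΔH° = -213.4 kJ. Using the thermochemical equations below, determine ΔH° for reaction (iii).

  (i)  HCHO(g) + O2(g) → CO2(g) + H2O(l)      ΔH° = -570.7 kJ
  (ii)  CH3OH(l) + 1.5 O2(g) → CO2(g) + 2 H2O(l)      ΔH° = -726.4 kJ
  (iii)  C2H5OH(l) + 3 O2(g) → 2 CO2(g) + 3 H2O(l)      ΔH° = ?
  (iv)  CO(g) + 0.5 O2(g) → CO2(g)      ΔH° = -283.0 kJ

ΔH° = -1366.7 kJ

(i) as written (HCHO(g) already on the reactant side): -570.7 kJ
(ii) as written (CH3OH(l) already on the reactant side): -726.4 kJ
(iii) reversed (C2H5OH(l) must end up as a product): contributes −x
(iv) as written (CO(g) already on the reactant side): -283.0 kJ
-213.4 = (-570.7) + (-726.4) + (-283.0) − x
x = (-213.4 − (-1580.1)) / (-1) = -1366.7 kJ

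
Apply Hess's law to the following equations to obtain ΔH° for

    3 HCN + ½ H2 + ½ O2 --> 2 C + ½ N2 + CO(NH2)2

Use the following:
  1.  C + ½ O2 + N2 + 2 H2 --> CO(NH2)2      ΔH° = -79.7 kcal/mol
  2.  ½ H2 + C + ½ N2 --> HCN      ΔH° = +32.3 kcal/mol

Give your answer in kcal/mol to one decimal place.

eq. 1 as written (CO(NH2)2 already on the product side): -79.7 kcal/mol
eq. 2 reversed and × 3 (HCN must end up as a reactant; ×3 to match 3 HCN in the target): (-3)·(+32.3) = -96.9 kcal/mol
ΔH° = (-79.7) + (-96.9) = -176.6 kcal/mol

ΔH° = -176.6 kcal/mol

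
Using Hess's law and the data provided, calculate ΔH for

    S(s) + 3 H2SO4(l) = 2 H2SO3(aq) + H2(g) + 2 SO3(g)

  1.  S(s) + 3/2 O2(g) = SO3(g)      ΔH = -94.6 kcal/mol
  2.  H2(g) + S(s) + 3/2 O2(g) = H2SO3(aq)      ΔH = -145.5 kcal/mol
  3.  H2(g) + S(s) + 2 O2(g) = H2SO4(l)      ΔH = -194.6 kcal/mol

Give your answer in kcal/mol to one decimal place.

ΔH = 103.6 kcal/mol

eq. 1 × 2: (2)·(-94.6) = -189.2 kcal/mol
eq. 2 × 2: (2)·(-145.5) = -291.0 kcal/mol
eq. 3 reversed and × 3: (-3)·(-194.6) = +583.8 kcal/mol
ΔH = (-189.2) + (-291.0) + (+583.8) = 103.6 kcal/mol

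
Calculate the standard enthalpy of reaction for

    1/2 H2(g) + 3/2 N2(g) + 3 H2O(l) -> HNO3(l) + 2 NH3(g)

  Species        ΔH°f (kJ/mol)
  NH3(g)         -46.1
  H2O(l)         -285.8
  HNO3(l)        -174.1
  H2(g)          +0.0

ΔH°rxn = 591.1 kJ/mol

ΔH°rxn = Σ nΔHf°(products) − Σ nΔHf°(reactants).
Products: 1·(-174.1) + 2·(-46.1) = -266.3
Reactants: 1/2·(+0.0) + 3/2·(+0.0) + 3·(-285.8) = -857.4
ΔH°rxn = (-266.3) − (-857.4) = 591.1 kJ/mol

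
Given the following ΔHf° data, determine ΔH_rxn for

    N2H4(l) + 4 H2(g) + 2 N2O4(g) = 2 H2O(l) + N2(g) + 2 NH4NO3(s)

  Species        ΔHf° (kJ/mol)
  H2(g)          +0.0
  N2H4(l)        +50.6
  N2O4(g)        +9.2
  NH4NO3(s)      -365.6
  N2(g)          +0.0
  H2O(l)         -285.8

ΔH°rxn = Σ nΔHf°(products) − Σ nΔHf°(reactants).
Products: 2·(-285.8) + 1·(+0.0) + 2·(-365.6) = -1302.8
Reactants: 1·(+50.6) + 4·(+0.0) + 2·(+9.2) = +69.0
ΔH_rxn = (-1302.8) − (+69.0) = -1371.8 kJ/mol

ΔH_rxn = -1371.8 kJ/mol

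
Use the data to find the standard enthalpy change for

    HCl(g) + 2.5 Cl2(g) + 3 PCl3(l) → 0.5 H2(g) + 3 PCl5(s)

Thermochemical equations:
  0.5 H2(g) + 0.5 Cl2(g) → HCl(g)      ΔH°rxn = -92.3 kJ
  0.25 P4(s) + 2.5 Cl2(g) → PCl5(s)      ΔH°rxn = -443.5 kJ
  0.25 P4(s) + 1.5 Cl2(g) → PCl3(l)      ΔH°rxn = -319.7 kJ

equation 1 reversed (HCl(g) must end up as a reactant): +92.3 kJ
equation 2 × 3 (×3 to match 3 PCl5(s) in the target): (3)·(-443.5) = -1330.5 kJ
equation 3 reversed and × 3 (PCl3(l) must end up as a reactant; scale by 3 for the 3 PCl3(l)): (-3)·(-319.7) = +959.1 kJ
ΔH°rxn = (-1)·(-92.3) + (3)·(-443.5) + (-3)·(-319.7) = -279.1 kJ

ΔH°rxn = -279.1 kJ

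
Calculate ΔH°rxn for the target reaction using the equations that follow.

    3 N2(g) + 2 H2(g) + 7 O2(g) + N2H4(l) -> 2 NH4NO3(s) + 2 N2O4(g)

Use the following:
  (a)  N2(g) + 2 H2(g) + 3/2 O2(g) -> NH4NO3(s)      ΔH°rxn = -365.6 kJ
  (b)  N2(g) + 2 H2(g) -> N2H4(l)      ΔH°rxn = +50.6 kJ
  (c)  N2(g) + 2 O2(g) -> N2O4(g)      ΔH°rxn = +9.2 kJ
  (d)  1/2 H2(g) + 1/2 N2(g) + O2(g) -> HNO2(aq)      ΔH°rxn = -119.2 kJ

(a) × 2: (2)·(-365.6) = -731.2 kJ
(b) reversed: -50.6 kJ
(c) × 2: (2)·(+9.2) = +18.4 kJ
(d): not needed.
Since enthalpy is a state function, ΔH°rxn = (2)·(-365.6) + (-1)·(+50.6) + (2)·(+9.2) = -763.4 kJ

ΔH°rxn = -763.4 kJ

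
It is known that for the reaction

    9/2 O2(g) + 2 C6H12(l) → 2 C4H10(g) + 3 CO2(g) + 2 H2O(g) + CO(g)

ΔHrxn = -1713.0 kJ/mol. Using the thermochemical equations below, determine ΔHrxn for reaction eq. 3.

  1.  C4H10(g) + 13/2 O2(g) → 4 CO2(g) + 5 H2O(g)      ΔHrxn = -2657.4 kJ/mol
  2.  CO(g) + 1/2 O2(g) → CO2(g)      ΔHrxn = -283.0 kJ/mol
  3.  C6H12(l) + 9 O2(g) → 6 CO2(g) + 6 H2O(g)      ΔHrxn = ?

ΔHrxn = -3655.4 kJ/mol

eq. 1 reversed and × 2: (-2)·(-2657.4) = +5314.8 kJ/mol
eq. 2 reversed: +283.0 kJ/mol
eq. 3 × 2: contributes 2·x
-1713.0 = (+5314.8) + (+283.0) + 2·x
x = (-1713.0 − (+5597.8)) / (2) = -3655.4 kJ/mol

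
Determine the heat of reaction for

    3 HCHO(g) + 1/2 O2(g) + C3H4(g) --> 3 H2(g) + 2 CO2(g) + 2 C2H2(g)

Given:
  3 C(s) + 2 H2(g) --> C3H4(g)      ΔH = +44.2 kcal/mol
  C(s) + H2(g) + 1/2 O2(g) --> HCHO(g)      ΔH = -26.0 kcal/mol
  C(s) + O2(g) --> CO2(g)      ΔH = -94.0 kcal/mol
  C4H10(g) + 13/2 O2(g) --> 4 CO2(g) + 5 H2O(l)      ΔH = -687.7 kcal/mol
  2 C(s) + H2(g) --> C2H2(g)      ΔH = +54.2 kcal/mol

equation 1 reversed: -44.2 kcal/mol
equation 2 reversed and × 3: (-3)·(-26.0) = +78.0 kcal/mol
equation 3 × 2: (2)·(-94.0) = -188.0 kcal/mol
equation 4: not needed.
equation 5 × 2: (2)·(+54.2) = +108.4 kcal/mol
ΔH = (-1)·(+44.2) + (-3)·(-26.0) + (2)·(-94.0) + (2)·(+54.2) = -45.8 kcal/mol

ΔH = -45.8 kcal/mol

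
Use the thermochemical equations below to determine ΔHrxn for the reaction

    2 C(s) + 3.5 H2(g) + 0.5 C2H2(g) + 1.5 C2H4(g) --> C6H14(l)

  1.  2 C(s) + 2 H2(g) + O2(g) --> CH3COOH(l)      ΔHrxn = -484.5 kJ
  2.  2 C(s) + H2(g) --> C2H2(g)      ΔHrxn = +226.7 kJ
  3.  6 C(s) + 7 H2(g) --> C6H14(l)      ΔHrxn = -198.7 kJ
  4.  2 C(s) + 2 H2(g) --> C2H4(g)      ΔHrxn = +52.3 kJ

ΔHrxn = -390.5 kJ

eq. 1: not needed (CH3COOH(l) appears nowhere else).
eq. 2 reversed and × 1/2 (reverse to put C2H2(g) on the reactant side; ×1/2 to match 1/2 C2H2(g) in the target): (-1/2)·(+226.7) = -113.35 kJ
eq. 3 as written (C6H14(l) already on the product side): -198.7 kJ
eq. 4 reversed and × 3/2 (C2H4(g) must end up as a reactant; ×3/2 to match 3/2 C2H4(g) in the target): (-3/2)·(+52.3) = -78.45 kJ
By Hess's law, ΔHrxn = (-1/2)·(+226.7) + (1)·(-198.7) + (-3/2)·(+52.3) = -390.5 kJ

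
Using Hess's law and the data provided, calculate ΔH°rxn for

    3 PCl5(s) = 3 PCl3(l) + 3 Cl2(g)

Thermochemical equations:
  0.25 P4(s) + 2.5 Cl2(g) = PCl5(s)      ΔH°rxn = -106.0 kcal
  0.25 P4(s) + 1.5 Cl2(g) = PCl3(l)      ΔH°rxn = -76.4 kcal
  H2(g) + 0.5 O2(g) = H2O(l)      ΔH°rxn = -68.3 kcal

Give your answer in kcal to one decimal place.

equation 1 reversed and × 3 (reverse to put PCl5(s) on the reactant side; ×3 to match 3 PCl5(s) in the target): (-3)·(-106.0) = +318.0 kcal
equation 2 × 3 (scale by 3 for the 3 PCl3(l)): (3)·(-76.4) = -229.2 kcal
equation 3: not needed (O2(g) appears nowhere else).
Summing the manipulated equations, ΔH°rxn = (-3)·(-106.0) + (3)·(-76.4) = 88.8 kcal

ΔH°rxn = 88.8 kcal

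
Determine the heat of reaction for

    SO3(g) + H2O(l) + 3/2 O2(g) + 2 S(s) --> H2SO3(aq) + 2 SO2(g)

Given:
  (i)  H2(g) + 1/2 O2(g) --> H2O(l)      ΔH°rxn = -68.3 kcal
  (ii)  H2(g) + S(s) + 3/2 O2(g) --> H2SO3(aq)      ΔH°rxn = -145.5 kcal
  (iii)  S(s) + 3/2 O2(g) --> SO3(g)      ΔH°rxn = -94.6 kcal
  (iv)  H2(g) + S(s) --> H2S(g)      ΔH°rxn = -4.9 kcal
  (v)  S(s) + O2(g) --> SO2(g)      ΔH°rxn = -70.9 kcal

(i) reversed (reverse to put H2O(l) on the reactant side): +68.3 kcal
(ii) as written (H2SO3(aq) already on the product side): -145.5 kcal
(iii) reversed (SO3(g) must end up as a reactant): +94.6 kcal
(iv): not needed (H2S(g) appears nowhere else).
(v) × 2 (scale by 2 for the 2 SO2(g)): (2)·(-70.9) = -141.8 kcal
ΔH°rxn = (+68.3) + (-145.5) + (+94.6) + (-141.8) = -124.4 kcal

ΔH°rxn = -124.4 kcal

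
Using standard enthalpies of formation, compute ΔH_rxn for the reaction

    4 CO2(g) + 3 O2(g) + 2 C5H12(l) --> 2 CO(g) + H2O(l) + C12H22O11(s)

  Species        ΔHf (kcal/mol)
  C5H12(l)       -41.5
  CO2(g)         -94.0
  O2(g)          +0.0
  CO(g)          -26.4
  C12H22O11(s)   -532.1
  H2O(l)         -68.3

Products: 2·(-26.4) + 1·(-68.3) + 1·(-532.1) = -653.2
Reactants: 4·(-94.0) + 3·(+0.0) + 2·(-41.5) = -459.0
ΔH_rxn = (-653.2) − (-459.0) = -194.2 kcal/mol

ΔH_rxn = -194.2 kcal/mol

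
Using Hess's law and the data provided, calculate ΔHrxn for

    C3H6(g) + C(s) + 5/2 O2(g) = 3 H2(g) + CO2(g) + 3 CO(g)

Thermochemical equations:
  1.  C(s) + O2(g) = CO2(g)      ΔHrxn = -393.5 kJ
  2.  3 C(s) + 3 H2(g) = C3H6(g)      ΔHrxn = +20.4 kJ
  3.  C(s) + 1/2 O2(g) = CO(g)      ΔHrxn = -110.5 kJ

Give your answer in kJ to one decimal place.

eq. 1 as written: -393.5 kJ
eq. 2 reversed: -20.4 kJ
eq. 3 × 3: (3)·(-110.5) = -331.5 kJ
Since enthalpy is a state function, ΔHrxn = (1)·(-393.5) + (-1)·(+20.4) + (3)·(-110.5) = -745.4 kJ

ΔHrxn = -745.4 kJ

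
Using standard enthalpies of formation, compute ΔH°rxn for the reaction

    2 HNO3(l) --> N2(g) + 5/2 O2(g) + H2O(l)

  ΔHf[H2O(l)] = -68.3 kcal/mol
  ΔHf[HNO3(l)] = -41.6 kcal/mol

Products: 1·(+0.0) + 5/2·(+0.0) + 1·(-68.3) = -68.3
Reactants: 2·(-41.6) = -83.2
ΔH°rxn = (-68.3) − (-83.2) = 14.9 kcal/mol

ΔH°rxn = 14.9 kcal/mol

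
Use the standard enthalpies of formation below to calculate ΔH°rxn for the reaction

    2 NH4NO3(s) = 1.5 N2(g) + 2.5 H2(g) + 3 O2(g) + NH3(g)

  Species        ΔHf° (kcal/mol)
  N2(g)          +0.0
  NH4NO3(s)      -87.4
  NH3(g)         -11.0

ΔH°rxn = Σ nΔHf°(products) − Σ nΔHf°(reactants).
Products: 3/2·(+0.0) + 5/2·(+0.0) + 3·(+0.0) + 1·(-11.0) = -11.0
Reactants: 2·(-87.4) = -174.8
ΔH°rxn = (-11.0) − (-174.8) = 163.8 kcal/mol

ΔH°rxn = 163.8 kcal/mol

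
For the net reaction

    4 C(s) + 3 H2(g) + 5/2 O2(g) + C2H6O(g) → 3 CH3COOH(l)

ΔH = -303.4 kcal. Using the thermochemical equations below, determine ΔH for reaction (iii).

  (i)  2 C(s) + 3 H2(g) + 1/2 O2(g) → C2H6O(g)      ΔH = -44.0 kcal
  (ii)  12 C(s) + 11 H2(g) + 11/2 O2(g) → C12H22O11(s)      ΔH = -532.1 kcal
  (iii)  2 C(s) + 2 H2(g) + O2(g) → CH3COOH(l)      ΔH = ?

(i) reversed: +44.0 kcal
(ii): not needed.
(iii) × 3: contributes 3·x
-303.4 = (+44.0) + 3·x
x = (-303.4 − (+44.0)) / (3) = -115.8 kcal

ΔH = -115.8 kcal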